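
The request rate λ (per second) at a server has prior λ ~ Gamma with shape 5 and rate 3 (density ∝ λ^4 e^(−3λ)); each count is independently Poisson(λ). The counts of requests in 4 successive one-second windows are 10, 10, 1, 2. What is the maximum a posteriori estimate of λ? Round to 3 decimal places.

λ̂_MAP = 3.857

Σxᵢ = 10+10+1+2 = 23, with n = 4.
Posterior ∝ λ^4e^(−3λ) · λ^23e^(−4λ) = λ^27e^(−7λ), i.e. Gamma(shape=28, rate=7).
The mode of a Gamma(a, b) with a ≥ 1 (shape–rate) is (a−1)/b = 27/7 ≈ 3.857.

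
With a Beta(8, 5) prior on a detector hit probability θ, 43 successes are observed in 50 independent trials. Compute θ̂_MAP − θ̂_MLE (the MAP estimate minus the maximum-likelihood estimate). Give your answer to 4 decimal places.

MAP − MLE = -0.0403

Posterior is Beta(51, 12); MAP = (51−1)/(63−2) = 50/61 ≈ 0.81967.
MLE ignores the prior: θ̂_MLE = k/n = 43/50 ≈ 0.86000.
Difference = 50/61 − 43/50 = -123/3050 ≈ -0.0403.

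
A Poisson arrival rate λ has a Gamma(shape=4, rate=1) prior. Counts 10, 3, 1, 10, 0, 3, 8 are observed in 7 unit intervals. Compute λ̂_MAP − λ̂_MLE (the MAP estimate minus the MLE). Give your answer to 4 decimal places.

MAP − MLE = -0.2500

Σxᵢ = 35. Posterior is Gamma(39, 8); MAP = (39−1)/8 = 38/8 ≈ 4.75000.
MLE = x̄ = 35/7 ≈ 5.00000.
Difference = 38/8 − 35/7 = -1/4 ≈ -0.2500.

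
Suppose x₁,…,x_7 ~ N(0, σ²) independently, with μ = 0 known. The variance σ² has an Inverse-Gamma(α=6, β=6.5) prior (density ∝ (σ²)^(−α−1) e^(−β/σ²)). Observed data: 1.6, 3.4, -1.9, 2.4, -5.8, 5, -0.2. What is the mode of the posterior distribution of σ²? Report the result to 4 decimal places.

σ̂²_MAP = 4.5319

Sum of squared deviations about the known mean: SS = (1.6−0)² + (3.4−0)² + (-1.9−0)² + (2.4−0)² + (-5.8−0)² + (5−0)² + (-0.2−0)² = 82.17.
The Normal likelihood contributes (σ²)^(−n/2) exp(−SS/(2σ²)), so the posterior is Inverse-Gamma(α + n/2, β + SS/2) = Inverse-Gamma(9.5, 47.585).
The mode of Inverse-Gamma(a, b) is b/(a+1) = 47.585/10.5 ≈ 4.5319.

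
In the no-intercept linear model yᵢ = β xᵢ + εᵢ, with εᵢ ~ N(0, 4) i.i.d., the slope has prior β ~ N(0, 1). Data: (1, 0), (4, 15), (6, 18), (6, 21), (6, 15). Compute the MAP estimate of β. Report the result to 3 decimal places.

log p(β | y) = −Σ(yᵢ − βxᵢ)²/(2·4) − β²/(2·1) + const.
Setting the derivative to zero: Σxᵢ(yᵢ − βxᵢ)/4 − β/1 = 0, so β = Σxᵢyᵢ / (Σxᵢ² + σ²/τ²).
Σxᵢyᵢ = 1·0 + 4·15 + 6·18 + 6·21 + 6·15 = 384; Σxᵢ² = 125; σ²/τ² = 4.
β̂_MAP = 384 / (125 + 4) = 384/129 ≈ 2.977.

β̂_MAP = 2.977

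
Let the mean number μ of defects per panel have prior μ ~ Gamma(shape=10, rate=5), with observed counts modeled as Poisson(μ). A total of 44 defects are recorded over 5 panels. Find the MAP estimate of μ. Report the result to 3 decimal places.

Σxᵢ = 44, n = 5.
Posterior ∝ μ^9e^(−5μ) · μ^44e^(−5μ) = μ^53e^(−10μ), i.e. Gamma(shape=54, rate=10).
The mode of a Gamma(a, b) with a ≥ 1 (shape–rate) is (a−1)/b = 53/10 ≈ 5.300.

μ̂_MAP = 5.300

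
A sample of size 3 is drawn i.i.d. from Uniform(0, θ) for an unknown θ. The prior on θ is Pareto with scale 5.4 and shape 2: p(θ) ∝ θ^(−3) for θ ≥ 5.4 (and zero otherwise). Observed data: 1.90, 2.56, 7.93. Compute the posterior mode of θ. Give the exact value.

θ̂_MAP = 7.93

The Uniform(0, θ) likelihood is θ^(−n) for θ ≥ max(xᵢ), zero otherwise. Here max(xᵢ) = 7.93.
Posterior ∝ θ^(−3) · θ^(−3) = θ^(−6) on θ ≥ max(5.4, 7.93) = 7.93.
This density is strictly decreasing in θ, so the posterior mode lies at the lower boundary of the support.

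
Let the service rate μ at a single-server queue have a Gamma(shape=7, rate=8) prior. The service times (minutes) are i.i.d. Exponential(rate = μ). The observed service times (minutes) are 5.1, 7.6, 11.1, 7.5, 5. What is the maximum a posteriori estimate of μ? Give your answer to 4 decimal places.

The Exponential(rate=μ) likelihood is ∝ μ^n e^(−μΣtᵢ). Here n = 5 and Σtᵢ = 5.1 + 7.6 + 11.1 + 7.5 + 5 = 36.3.
Posterior ∝ μ^6e^(−8μ) · μ^5e^(−36.3μ) = μ^11e^(−44.3μ), i.e. Gamma(12, 44.3).
Mode = (a−1)/b = 11/44.3 ≈ 0.2483.

μ̂_MAP = 0.2483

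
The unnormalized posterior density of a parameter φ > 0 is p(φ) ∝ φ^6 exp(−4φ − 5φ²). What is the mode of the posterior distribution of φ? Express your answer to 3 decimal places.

φ̂_MAP = 0.600

ℓ'(φ) = 6/φ − 4 − 10φ. Setting this to zero and multiplying by φ: 10φ² + 4φ − 6 = 0.
φ = (−4 + √(4² + 4·10·6)) / (2·10) = (−4 + √256) / 20 = (−4 + 16)/20 = 3/5.
ℓ''(φ) = −6/φ² − 10 < 0, confirming a maximum.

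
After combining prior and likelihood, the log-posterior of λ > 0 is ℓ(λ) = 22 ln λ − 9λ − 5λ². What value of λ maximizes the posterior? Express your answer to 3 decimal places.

λ̂_MAP = 1.100

ℓ'(λ) = 22/λ − 9 − 10λ. Setting this to zero and multiplying by λ: 10λ² + 9λ − 22 = 0.
λ = (−9 + √(9² + 4·10·22)) / (2·10) = (−9 + √961) / 20 = (−9 + 31)/20 = 11/10.
ℓ''(λ) = −22/λ² − 10 < 0, confirming a maximum.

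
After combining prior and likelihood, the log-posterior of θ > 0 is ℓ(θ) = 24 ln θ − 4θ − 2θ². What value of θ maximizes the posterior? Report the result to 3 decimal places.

θ̂_MAP = 2.000

ℓ'(θ) = 24/θ − 4 − 4θ. Setting this to zero and multiplying by θ: 4θ² + 4θ − 24 = 0.
θ = (−4 + √(4² + 4·4·24)) / (2·4) = (−4 + √400) / 8 = (−4 + 20)/8 = 2.
ℓ''(θ) = −24/θ² − 4 < 0, confirming a maximum.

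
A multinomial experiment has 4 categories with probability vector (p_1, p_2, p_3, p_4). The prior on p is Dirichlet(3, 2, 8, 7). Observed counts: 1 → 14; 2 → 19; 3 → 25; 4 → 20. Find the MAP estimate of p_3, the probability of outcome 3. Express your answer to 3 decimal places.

MAP estimate: 0.340

The posterior is Dirichlet(αᵢ + nᵢ) = Dirichlet(17, 21, 33, 27).
For a Dirichlet(a₁,…,a_K) with all aᵢ > 1, the mode has j-th component (aⱼ − 1)/(Σaᵢ − K).
Here Σaᵢ = 98 and K = 4, so p_3 = (33 − 1)/(98 − 4) = 32/94 ≈ 0.340.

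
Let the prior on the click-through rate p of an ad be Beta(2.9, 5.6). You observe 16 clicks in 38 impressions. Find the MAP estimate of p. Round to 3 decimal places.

p̂_MAP = 0.402

Prior: Beta(2.9, 5.6).
Data: 16 successes in 38 trials. The binomial likelihood contributes p^16(1−p)^22, so the posterior is Beta(2.9+16, 5.6+22) = Beta(18.9, 27.6).
For Beta(a, b) with a, b > 1 the mode is (a−1)/(a+b−2) = 17.9/44.5 ≈ 0.402.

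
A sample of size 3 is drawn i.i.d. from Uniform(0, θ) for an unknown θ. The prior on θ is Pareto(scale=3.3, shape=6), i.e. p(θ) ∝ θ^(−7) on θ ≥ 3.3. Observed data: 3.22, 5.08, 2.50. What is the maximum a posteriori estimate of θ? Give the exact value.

θ̂_MAP = 5.08

The Uniform(0, θ) likelihood is θ^(−n) for θ ≥ max(xᵢ), zero otherwise. Here max(xᵢ) = 5.08.
Posterior ∝ θ^(−7) · θ^(−3) = θ^(−10) on θ ≥ max(3.3, 5.08) = 5.08.
This density is strictly decreasing in θ, so the posterior mode lies at the lower boundary of the support.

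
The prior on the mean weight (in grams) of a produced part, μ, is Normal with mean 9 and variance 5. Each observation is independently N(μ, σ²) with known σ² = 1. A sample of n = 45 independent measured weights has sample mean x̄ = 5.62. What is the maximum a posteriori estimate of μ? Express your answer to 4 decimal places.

μ̂_MAP = 5.6350

n = 45, x̄ = 5.62.
For a Normal prior and Normal likelihood with known variance, the posterior is Normal; its mode equals its mean, the precision-weighted average.
Prior precision 1/σ₀² = 1/5 = 0.2; data precision n/σ² = 45/1 = 45.
μ̂ = (0.2·9 + 45·5.62) / (0.2 + 45) = 254.7/45.2 = 2547/452 ≈ 5.6350.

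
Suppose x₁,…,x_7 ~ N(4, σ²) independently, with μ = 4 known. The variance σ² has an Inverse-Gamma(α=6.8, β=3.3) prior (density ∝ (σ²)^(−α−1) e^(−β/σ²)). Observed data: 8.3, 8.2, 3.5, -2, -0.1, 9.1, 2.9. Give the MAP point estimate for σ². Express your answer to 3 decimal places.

Sum of squared deviations about the known mean: SS = (8.3−4)² + (8.2−4)² + (3.5−4)² + (-2−4)² + (-0.1−4)² + (9.1−4)² + (2.9−4)² = 116.41.
The Normal likelihood contributes (σ²)^(−n/2) exp(−SS/(2σ²)), so the posterior is Inverse-Gamma(α + n/2, β + SS/2) = Inverse-Gamma(10.3, 61.505).
The mode of Inverse-Gamma(a, b) is b/(a+1) = 61.505/11.3 ≈ 5.443.

σ̂²_MAP = 5.443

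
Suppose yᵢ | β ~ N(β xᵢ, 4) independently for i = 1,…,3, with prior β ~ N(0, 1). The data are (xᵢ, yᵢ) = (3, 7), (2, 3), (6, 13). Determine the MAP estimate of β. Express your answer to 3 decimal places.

β̂_MAP = 1.981

log p(β | y) = −Σ(yᵢ − βxᵢ)²/(2·4) − β²/(2·1) + const.
Setting the derivative to zero: Σxᵢ(yᵢ − βxᵢ)/4 − β/1 = 0, so β = Σxᵢyᵢ / (Σxᵢ² + σ²/τ²).
Σxᵢyᵢ = 3·7 + 2·3 + 6·13 = 105; Σxᵢ² = 49; σ²/τ² = 4.
β̂_MAP = 105 / (49 + 4) = 105/53 ≈ 1.981.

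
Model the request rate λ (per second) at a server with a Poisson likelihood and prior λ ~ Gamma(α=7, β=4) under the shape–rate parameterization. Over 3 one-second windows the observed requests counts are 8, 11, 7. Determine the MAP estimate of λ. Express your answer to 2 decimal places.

λ̂_MAP = 4.57

Σxᵢ = 8+11+7 = 26, with n = 3.
Posterior ∝ λ^6e^(−4λ) · λ^26e^(−3λ) = λ^32e^(−7λ), i.e. Gamma(shape=33, rate=7).
The mode of a Gamma(a, b) with a ≥ 1 (shape–rate) is (a−1)/b = 32/7 ≈ 4.57.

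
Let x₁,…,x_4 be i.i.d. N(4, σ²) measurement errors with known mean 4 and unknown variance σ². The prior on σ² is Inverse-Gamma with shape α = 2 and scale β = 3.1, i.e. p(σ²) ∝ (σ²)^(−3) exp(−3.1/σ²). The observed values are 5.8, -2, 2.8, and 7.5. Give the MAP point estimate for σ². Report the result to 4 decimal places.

σ̂²_MAP = 5.9130

Sum of squared deviations about the known mean: SS = (5.8−4)² + (-2−4)² + (2.8−4)² + (7.5−4)² = 52.93.
The Normal likelihood contributes (σ²)^(−n/2) exp(−SS/(2σ²)), so the posterior is Inverse-Gamma(α + n/2, β + SS/2) = Inverse-Gamma(4, 29.565).
The mode of Inverse-Gamma(a, b) is b/(a+1) = 29.565/5 ≈ 5.9130.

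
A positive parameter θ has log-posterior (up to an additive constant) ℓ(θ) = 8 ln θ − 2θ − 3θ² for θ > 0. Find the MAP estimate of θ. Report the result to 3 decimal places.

θ̂_MAP = 1.000

ℓ'(θ) = 8/θ − 2 − 6θ. Setting this to zero and multiplying by θ: 6θ² + 2θ − 8 = 0.
θ = (−2 + √(2² + 4·6·8)) / (2·6) = (−2 + √196) / 12 = (−2 + 14)/12 = 1.
ℓ''(θ) = −8/θ² − 6 < 0, confirming a maximum.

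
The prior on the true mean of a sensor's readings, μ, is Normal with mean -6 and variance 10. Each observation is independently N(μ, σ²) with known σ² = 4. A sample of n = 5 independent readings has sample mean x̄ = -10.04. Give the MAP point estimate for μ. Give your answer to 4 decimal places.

n = 5, x̄ = -10.04.
For a Normal prior and Normal likelihood with known variance, the posterior is Normal; its mode equals its mean, the precision-weighted average.
Prior precision 1/σ₀² = 1/10 = 0.1; data precision n/σ² = 5/4 = 1.25.
μ̂ = (0.1·(-6) + 1.25·(-10.04)) / (0.1 + 1.25) = (-13.15)/1.35 = -263/27 ≈ -9.7407.

μ̂_MAP = -9.7407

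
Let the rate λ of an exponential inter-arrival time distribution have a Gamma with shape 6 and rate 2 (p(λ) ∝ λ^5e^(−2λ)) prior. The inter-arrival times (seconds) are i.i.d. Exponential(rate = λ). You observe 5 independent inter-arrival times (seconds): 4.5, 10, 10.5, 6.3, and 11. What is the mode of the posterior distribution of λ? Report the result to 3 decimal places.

λ̂_MAP = 0.226

The Exponential(rate=λ) likelihood is ∝ λ^n e^(−λΣtᵢ). Here n = 5 and Σtᵢ = 4.5 + 10 + 10.5 + 6.3 + 11 = 42.3.
Posterior ∝ λ^5e^(−2λ) · λ^5e^(−42.3λ) = λ^10e^(−44.3λ), i.e. Gamma(11, 44.3).
Mode = (a−1)/b = 10/44.3 ≈ 0.226.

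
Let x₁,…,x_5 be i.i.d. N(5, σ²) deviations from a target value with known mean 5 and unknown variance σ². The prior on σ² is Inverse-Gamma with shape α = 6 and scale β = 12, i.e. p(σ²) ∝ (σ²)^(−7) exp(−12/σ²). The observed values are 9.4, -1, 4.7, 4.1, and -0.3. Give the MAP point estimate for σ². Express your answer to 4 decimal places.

Sum of squared deviations about the known mean: SS = (9.4−5)² + (-1−5)² + (4.7−5)² + (4.1−5)² + (-0.3−5)² = 84.35.
The Normal likelihood contributes (σ²)^(−n/2) exp(−SS/(2σ²)), so the posterior is Inverse-Gamma(α + n/2, β + SS/2) = Inverse-Gamma(8.5, 54.175).
The mode of Inverse-Gamma(a, b) is b/(a+1) = 54.175/9.5 ≈ 5.7026.

σ̂²_MAP = 5.7026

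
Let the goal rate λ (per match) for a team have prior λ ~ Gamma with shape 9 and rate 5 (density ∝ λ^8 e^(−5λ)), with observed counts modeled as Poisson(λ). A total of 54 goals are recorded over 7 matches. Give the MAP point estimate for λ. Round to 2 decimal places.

λ̂_MAP = 5.17

Σxᵢ = 54, n = 7.
Posterior ∝ λ^8e^(−5λ) · λ^54e^(−7λ) = λ^62e^(−12λ), i.e. Gamma(shape=63, rate=12).
The mode of a Gamma(a, b) with a ≥ 1 (shape–rate) is (a−1)/b = 62/12 ≈ 5.17.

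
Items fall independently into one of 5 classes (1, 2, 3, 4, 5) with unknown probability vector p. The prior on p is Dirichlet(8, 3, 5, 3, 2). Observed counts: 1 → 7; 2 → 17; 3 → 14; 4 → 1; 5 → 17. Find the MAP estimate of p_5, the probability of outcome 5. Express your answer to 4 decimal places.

The posterior is Dirichlet(αᵢ + nᵢ) = Dirichlet(15, 20, 19, 4, 19).
For a Dirichlet(a₁,…,a_K) with all aᵢ > 1, the mode has j-th component (aⱼ − 1)/(Σaᵢ − K).
Here Σaᵢ = 77 and K = 5, so p_5 = (19 − 1)/(77 − 5) = 18/72 ≈ 0.2500.

MAP estimate: 0.2500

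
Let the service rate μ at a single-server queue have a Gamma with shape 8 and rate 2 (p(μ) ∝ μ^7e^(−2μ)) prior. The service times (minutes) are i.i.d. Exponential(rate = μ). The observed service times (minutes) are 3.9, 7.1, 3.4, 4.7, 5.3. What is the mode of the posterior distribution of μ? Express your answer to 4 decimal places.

The Exponential(rate=μ) likelihood is ∝ μ^n e^(−μΣtᵢ). Here n = 5 and Σtᵢ = 3.9 + 7.1 + 3.4 + 4.7 + 5.3 = 24.4.
Posterior ∝ μ^7e^(−2μ) · μ^5e^(−24.4μ) = μ^12e^(−26.4μ), i.e. Gamma(13, 26.4).
Mode = (a−1)/b = 12/26.4 ≈ 0.4545.

μ̂_MAP = 0.4545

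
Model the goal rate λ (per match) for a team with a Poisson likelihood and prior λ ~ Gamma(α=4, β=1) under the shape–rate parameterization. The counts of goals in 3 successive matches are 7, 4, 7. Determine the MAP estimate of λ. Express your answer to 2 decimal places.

λ̂_MAP = 5.25

Σxᵢ = 7+4+7 = 18, with n = 3.
Posterior ∝ λ^3e^(−1λ) · λ^18e^(−3λ) = λ^21e^(−4λ), i.e. Gamma(shape=22, rate=4).
The mode of a Gamma(a, b) with a ≥ 1 (shape–rate) is (a−1)/b = 21/4 ≈ 5.25.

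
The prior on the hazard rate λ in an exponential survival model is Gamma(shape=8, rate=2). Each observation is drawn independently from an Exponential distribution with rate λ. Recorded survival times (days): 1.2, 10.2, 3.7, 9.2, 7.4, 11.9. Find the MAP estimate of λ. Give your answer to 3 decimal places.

The Exponential(rate=λ) likelihood is ∝ λ^n e^(−λΣtᵢ). Here n = 6 and Σtᵢ = 1.2 + 10.2 + 3.7 + 9.2 + 7.4 + 11.9 = 43.6.
Posterior ∝ λ^7e^(−2λ) · λ^6e^(−43.6λ) = λ^13e^(−45.6λ), i.e. Gamma(14, 45.6).
Mode = (a−1)/b = 13/45.6 ≈ 0.285.

λ̂_MAP = 0.285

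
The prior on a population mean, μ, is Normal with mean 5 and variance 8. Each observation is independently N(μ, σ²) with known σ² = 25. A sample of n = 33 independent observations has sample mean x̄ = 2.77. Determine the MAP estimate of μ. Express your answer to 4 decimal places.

n = 33, x̄ = 2.77.
For a Normal prior and Normal likelihood with known variance, the posterior is Normal; its mode equals its mean, the precision-weighted average.
Prior precision 1/σ₀² = 1/8 = 0.125; data precision n/σ² = 33/25 = 1.32.
μ̂ = (0.125·5 + 1.32·2.77) / (0.125 + 1.32) = 4.2814/1.445 = 21407/7225 ≈ 2.9629.

μ̂_MAP = 2.9629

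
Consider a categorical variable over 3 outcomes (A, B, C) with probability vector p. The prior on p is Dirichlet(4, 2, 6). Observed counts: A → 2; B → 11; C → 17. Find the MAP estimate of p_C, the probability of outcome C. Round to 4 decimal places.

MAP estimate of p_C = 0.5641

The posterior is Dirichlet(αᵢ + nᵢ) = Dirichlet(6, 13, 23).
For a Dirichlet(a₁,…,a_K) with all aᵢ > 1, the mode has j-th component (aⱼ − 1)/(Σaᵢ − K).
Here Σaᵢ = 42 and K = 3, so p_C = (23 − 1)/(42 − 3) = 22/39 ≈ 0.5641.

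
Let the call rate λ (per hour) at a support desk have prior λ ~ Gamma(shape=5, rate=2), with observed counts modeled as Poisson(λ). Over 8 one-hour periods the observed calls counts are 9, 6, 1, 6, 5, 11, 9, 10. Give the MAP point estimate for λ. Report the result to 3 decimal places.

λ̂_MAP = 6.100

Σxᵢ = 9+6+1+6+5+11+9+10 = 57, with n = 8.
Posterior ∝ λ^4e^(−2λ) · λ^57e^(−8λ) = λ^61e^(−10λ), i.e. Gamma(shape=62, rate=10).
The mode of a Gamma(a, b) with a ≥ 1 (shape–rate) is (a−1)/b = 61/10 ≈ 6.100.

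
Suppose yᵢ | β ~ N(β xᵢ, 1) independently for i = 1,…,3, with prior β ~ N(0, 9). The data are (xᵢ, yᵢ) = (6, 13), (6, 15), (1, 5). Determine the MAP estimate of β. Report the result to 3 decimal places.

log p(β | y) = −Σ(yᵢ − βxᵢ)²/(2·1) − β²/(2·9) + const.
Setting the derivative to zero: Σxᵢ(yᵢ − βxᵢ)/1 − β/9 = 0, so β = Σxᵢyᵢ / (Σxᵢ² + σ²/τ²).
Σxᵢyᵢ = 6·13 + 6·15 + 1·5 = 173; Σxᵢ² = 73; σ²/τ² = 1/9.
β̂_MAP = 173 / (73 + 1/9) = 173/(658/9) = 1557/658 ≈ 2.366.

β̂_MAP = 2.366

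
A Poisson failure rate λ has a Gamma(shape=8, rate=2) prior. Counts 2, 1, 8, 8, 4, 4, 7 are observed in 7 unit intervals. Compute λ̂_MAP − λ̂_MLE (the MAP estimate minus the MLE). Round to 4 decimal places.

MAP − MLE = -0.3016

Σxᵢ = 34. Posterior is Gamma(42, 9); MAP = (42−1)/9 = 41/9 ≈ 4.55556.
MLE = x̄ = 34/7 ≈ 4.85714.
Difference = 41/9 − 34/7 = -19/63 ≈ -0.3016.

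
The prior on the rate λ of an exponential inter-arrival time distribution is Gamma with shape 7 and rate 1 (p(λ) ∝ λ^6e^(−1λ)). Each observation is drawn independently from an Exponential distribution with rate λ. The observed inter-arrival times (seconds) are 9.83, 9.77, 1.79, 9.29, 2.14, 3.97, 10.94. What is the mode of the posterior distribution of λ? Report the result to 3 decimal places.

λ̂_MAP = 0.267

The Exponential(rate=λ) likelihood is ∝ λ^n e^(−λΣtᵢ). Here n = 7 and Σtᵢ = 9.83 + 9.77 + 1.79 + 9.29 + 2.14 + 3.97 + 10.94 = 47.73.
Posterior ∝ λ^6e^(−1λ) · λ^7e^(−47.73λ) = λ^13e^(−48.73λ), i.e. Gamma(14, 48.73).
Mode = (a−1)/b = 13/48.73 ≈ 0.267.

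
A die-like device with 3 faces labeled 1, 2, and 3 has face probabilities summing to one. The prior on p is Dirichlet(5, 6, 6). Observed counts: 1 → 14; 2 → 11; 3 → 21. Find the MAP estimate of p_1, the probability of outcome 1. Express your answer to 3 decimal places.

The posterior is Dirichlet(αᵢ + nᵢ) = Dirichlet(19, 17, 27).
For a Dirichlet(a₁,…,a_K) with all aᵢ > 1, the mode has j-th component (aⱼ − 1)/(Σaᵢ − K).
Here Σaᵢ = 63 and K = 3, so p_1 = (19 − 1)/(63 − 3) = 18/60 ≈ 0.300.

MAP estimate: 0.300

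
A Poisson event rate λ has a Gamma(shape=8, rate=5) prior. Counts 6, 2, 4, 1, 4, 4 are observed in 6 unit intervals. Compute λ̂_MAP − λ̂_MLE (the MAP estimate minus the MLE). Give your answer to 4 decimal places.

Σxᵢ = 21. Posterior is Gamma(29, 11); MAP = (29−1)/11 = 28/11 ≈ 2.54545.
MLE = x̄ = 21/6 ≈ 3.50000.
Difference = 28/11 − 21/6 = -21/22 ≈ -0.9545.

MAP − MLE = -0.9545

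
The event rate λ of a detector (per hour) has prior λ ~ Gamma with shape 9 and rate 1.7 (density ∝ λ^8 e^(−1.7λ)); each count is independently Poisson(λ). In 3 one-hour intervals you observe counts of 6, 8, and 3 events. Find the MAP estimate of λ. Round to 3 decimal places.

λ̂_MAP = 5.319

Σxᵢ = 6+8+3 = 17, with n = 3.
Posterior ∝ λ^8e^(−1.7λ) · λ^17e^(−3λ) = λ^25e^(−4.7λ), i.e. Gamma(shape=26, rate=4.7).
The mode of a Gamma(a, b) with a ≥ 1 (shape–rate) is (a−1)/b = 25/4.7 ≈ 5.319.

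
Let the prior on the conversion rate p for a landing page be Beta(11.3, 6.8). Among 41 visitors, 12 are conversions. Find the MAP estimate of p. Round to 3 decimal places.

p̂_MAP = 0.391

Prior: Beta(11.3, 6.8).
Data: 12 successes in 41 trials. The binomial likelihood contributes p^12(1−p)^29, so the posterior is Beta(11.3+12, 6.8+29) = Beta(23.3, 35.8).
For Beta(a, b) with a, b > 1 the mode is (a−1)/(a+b−2) = 22.3/57.1 ≈ 0.391.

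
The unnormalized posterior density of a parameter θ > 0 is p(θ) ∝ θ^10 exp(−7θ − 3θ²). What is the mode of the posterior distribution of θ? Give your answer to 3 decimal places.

ℓ'(θ) = 10/θ − 7 − 6θ. Setting this to zero and multiplying by θ: 6θ² + 7θ − 10 = 0.
θ = (−7 + √(7² + 4·6·10)) / (2·6) = (−7 + √289) / 12 = (−7 + 17)/12 = 5/6.
ℓ''(θ) = −10/θ² − 6 < 0, confirming a maximum.

θ̂_MAP = 0.833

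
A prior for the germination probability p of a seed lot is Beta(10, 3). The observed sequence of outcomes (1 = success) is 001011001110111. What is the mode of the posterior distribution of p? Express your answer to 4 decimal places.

Prior: Beta(10, 3).
Data: 9 successes in 15 trials (from the sequence). The binomial likelihood contributes p^9(1−p)^6, so the posterior is Beta(10+9, 3+6) = Beta(19, 9).
For Beta(a, b) with a, b > 1 the mode is (a−1)/(a+b−2) = 18/26 ≈ 0.6923.

p̂_MAP = 0.6923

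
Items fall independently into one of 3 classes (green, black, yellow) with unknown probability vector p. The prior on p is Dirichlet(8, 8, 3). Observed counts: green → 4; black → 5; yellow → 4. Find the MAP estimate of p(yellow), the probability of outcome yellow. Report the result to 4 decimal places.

MAP estimate of p(yellow) = 0.2069

The posterior is Dirichlet(αᵢ + nᵢ) = Dirichlet(12, 13, 7).
For a Dirichlet(a₁,…,a_K) with all aᵢ > 1, the mode has j-th component (aⱼ − 1)/(Σaᵢ − K).
Here Σaᵢ = 32 and K = 3, so p(yellow) = (7 − 1)/(32 − 3) = 6/29 ≈ 0.2069.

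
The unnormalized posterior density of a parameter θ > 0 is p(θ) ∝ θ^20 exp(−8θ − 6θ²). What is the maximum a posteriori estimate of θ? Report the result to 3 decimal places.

ℓ'(θ) = 20/θ − 8 − 12θ. Setting this to zero and multiplying by θ: 12θ² + 8θ − 20 = 0.
θ = (−8 + √(8² + 4·12·20)) / (2·12) = (−8 + √1024) / 24 = (−8 + 32)/24 = 1.
ℓ''(θ) = −20/θ² − 12 < 0, confirming a maximum.

θ̂_MAP = 1.000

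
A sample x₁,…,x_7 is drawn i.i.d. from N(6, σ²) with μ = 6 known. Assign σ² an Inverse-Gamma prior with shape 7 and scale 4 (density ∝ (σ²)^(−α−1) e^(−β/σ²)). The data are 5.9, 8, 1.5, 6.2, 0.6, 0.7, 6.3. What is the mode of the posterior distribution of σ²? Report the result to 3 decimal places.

Sum of squared deviations about the known mean: SS = (5.9−6)² + (8−6)² + (1.5−6)² + (6.2−6)² + (0.6−6)² + (0.7−6)² + (6.3−6)² = 81.64.
The Normal likelihood contributes (σ²)^(−n/2) exp(−SS/(2σ²)), so the posterior is Inverse-Gamma(α + n/2, β + SS/2) = Inverse-Gamma(10.5, 44.82).
The mode of Inverse-Gamma(a, b) is b/(a+1) = 44.82/11.5 ≈ 3.897.

σ̂²_MAP = 3.897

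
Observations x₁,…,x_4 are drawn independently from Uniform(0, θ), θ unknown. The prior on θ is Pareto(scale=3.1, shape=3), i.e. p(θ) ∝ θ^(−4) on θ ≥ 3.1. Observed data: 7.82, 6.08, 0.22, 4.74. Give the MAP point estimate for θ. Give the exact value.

θ̂_MAP = 7.82

The Uniform(0, θ) likelihood is θ^(−n) for θ ≥ max(xᵢ), zero otherwise. Here max(xᵢ) = 7.82.
Posterior ∝ θ^(−4) · θ^(−4) = θ^(−8) on θ ≥ max(3.1, 7.82) = 7.82.
This density is strictly decreasing in θ, so the posterior mode lies at the lower boundary of the support.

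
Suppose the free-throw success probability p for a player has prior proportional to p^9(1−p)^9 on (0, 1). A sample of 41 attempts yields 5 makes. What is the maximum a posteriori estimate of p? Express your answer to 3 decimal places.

The prior density ∝ p^9(1−p)^9 is the kernel of Beta(10, 10).
Data: 5 successes in 41 trials. The binomial likelihood contributes p^5(1−p)^36, so the posterior is Beta(10+5, 10+36) = Beta(15, 46).
For Beta(a, b) with a, b > 1 the mode is (a−1)/(a+b−2) = 14/59 ≈ 0.237.

p̂_MAP = 0.237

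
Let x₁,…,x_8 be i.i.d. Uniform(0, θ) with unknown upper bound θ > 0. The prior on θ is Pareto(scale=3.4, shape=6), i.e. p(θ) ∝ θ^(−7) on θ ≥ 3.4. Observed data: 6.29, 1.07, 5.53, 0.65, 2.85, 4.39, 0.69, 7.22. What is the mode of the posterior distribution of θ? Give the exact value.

The Uniform(0, θ) likelihood is θ^(−n) for θ ≥ max(xᵢ), zero otherwise. Here max(xᵢ) = 7.22.
Posterior ∝ θ^(−7) · θ^(−8) = θ^(−15) on θ ≥ max(3.4, 7.22) = 7.22.
This density is strictly decreasing in θ, so the posterior mode lies at the lower boundary of the support.

θ̂_MAP = 7.22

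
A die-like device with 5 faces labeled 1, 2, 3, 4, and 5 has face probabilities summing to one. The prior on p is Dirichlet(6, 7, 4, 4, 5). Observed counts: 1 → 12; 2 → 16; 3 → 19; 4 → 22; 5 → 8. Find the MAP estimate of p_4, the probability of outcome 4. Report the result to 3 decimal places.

The posterior is Dirichlet(αᵢ + nᵢ) = Dirichlet(18, 23, 23, 26, 13).
For a Dirichlet(a₁,…,a_K) with all aᵢ > 1, the mode has j-th component (aⱼ − 1)/(Σaᵢ − K).
Here Σaᵢ = 103 and K = 5, so p_4 = (26 − 1)/(103 − 5) = 25/98 ≈ 0.255.

MAP estimate: 0.255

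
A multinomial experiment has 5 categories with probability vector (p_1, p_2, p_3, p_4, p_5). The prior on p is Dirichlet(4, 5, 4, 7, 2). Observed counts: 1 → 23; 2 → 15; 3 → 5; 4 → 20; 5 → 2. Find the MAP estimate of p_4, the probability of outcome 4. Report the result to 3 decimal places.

MAP estimate: 0.317

The posterior is Dirichlet(αᵢ + nᵢ) = Dirichlet(27, 20, 9, 27, 4).
For a Dirichlet(a₁,…,a_K) with all aᵢ > 1, the mode has j-th component (aⱼ − 1)/(Σaᵢ − K).
Here Σaᵢ = 87 and K = 5, so p_4 = (27 − 1)/(87 − 5) = 26/82 ≈ 0.317.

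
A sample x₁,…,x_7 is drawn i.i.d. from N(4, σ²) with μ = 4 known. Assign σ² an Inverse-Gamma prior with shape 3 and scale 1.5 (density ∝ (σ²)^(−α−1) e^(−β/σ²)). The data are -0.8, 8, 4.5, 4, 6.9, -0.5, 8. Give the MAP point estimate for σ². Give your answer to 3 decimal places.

σ̂²_MAP = 5.797

Sum of squared deviations about the known mean: SS = (-0.8−4)² + (8−4)² + (4.5−4)² + (4−4)² + (6.9−4)² + (-0.5−4)² + (8−4)² = 83.95.
The Normal likelihood contributes (σ²)^(−n/2) exp(−SS/(2σ²)), so the posterior is Inverse-Gamma(α + n/2, β + SS/2) = Inverse-Gamma(6.5, 43.475).
The mode of Inverse-Gamma(a, b) is b/(a+1) = 43.475/7.5 ≈ 5.797.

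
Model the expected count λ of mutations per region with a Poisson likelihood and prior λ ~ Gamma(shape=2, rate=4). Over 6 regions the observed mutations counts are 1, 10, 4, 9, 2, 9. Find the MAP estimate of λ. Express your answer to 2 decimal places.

λ̂_MAP = 3.60

Σxᵢ = 1+10+4+9+2+9 = 35, with n = 6.
Posterior ∝ λe^(−4λ) · λ^35e^(−6λ) = λ^36e^(−10λ), i.e. Gamma(shape=37, rate=10).
The mode of a Gamma(a, b) with a ≥ 1 (shape–rate) is (a−1)/b = 36/10 ≈ 3.60.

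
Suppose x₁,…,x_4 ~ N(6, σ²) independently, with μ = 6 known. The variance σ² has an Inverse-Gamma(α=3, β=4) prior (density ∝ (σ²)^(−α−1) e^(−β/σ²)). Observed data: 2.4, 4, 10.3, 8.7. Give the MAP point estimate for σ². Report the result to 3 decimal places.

Sum of squared deviations about the known mean: SS = (2.4−6)² + (4−6)² + (10.3−6)² + (8.7−6)² = 42.74.
The Normal likelihood contributes (σ²)^(−n/2) exp(−SS/(2σ²)), so the posterior is Inverse-Gamma(α + n/2, β + SS/2) = Inverse-Gamma(5, 25.37).
The mode of Inverse-Gamma(a, b) is b/(a+1) = 25.37/6 ≈ 4.228.

σ̂²_MAP = 4.228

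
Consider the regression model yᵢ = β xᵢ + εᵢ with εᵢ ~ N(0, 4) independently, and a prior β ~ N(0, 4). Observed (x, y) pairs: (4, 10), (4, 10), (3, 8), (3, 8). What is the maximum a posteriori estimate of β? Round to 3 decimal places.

log p(β | y) = −Σ(yᵢ − βxᵢ)²/(2·4) − β²/(2·4) + const.
Setting the derivative to zero: Σxᵢ(yᵢ − βxᵢ)/4 − β/4 = 0, so β = Σxᵢyᵢ / (Σxᵢ² + σ²/τ²).
Σxᵢyᵢ = 4·10 + 4·10 + 3·8 + 3·8 = 128; Σxᵢ² = 50; σ²/τ² = 1.
β̂_MAP = 128 / (50 + 1) = 128/51 ≈ 2.510.

β̂_MAP = 2.510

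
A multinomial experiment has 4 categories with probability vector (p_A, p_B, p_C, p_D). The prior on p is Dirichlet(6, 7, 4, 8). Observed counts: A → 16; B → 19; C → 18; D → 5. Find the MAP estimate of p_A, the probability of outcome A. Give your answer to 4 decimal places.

The posterior is Dirichlet(αᵢ + nᵢ) = Dirichlet(22, 26, 22, 13).
For a Dirichlet(a₁,…,a_K) with all aᵢ > 1, the mode has j-th component (aⱼ − 1)/(Σaᵢ − K).
Here Σaᵢ = 83 and K = 4, so p_A = (22 − 1)/(83 − 4) = 21/79 ≈ 0.2658.

MAP estimate of p_A = 0.2658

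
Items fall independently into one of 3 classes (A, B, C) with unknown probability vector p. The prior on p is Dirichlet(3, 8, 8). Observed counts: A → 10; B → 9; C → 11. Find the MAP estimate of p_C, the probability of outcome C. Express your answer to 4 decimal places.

The posterior is Dirichlet(αᵢ + nᵢ) = Dirichlet(13, 17, 19).
For a Dirichlet(a₁,…,a_K) with all aᵢ > 1, the mode has j-th component (aⱼ − 1)/(Σaᵢ − K).
Here Σaᵢ = 49 and K = 3, so p_C = (19 − 1)/(49 − 3) = 18/46 ≈ 0.3913.

MAP estimate of p_C = 0.3913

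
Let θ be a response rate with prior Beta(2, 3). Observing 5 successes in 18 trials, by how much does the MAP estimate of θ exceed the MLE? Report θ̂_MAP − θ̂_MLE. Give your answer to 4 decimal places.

Posterior is Beta(7, 16); MAP = (7−1)/(23−2) = 6/21 ≈ 0.28571.
MLE ignores the prior: θ̂_MLE = k/n = 5/18 ≈ 0.27778.
Difference = 6/21 − 5/18 = 1/126 ≈ 0.0079.

MAP − MLE = 0.0079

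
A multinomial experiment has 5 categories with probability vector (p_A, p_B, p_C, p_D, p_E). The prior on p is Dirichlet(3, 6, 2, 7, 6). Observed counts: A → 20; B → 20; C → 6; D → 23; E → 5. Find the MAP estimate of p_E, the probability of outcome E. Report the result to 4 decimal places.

The posterior is Dirichlet(αᵢ + nᵢ) = Dirichlet(23, 26, 8, 30, 11).
For a Dirichlet(a₁,…,a_K) with all aᵢ > 1, the mode has j-th component (aⱼ − 1)/(Σaᵢ − K).
Here Σaᵢ = 98 and K = 5, so p_E = (11 − 1)/(98 − 5) = 10/93 ≈ 0.1075.

MAP estimate of p_E = 0.1075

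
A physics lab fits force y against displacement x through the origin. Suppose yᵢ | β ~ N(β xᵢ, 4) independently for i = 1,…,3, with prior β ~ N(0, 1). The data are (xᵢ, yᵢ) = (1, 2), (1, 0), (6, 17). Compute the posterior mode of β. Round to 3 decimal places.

β̂_MAP = 2.476

log p(β | y) = −Σ(yᵢ − βxᵢ)²/(2·4) − β²/(2·1) + const.
Setting the derivative to zero: Σxᵢ(yᵢ − βxᵢ)/4 − β/1 = 0, so β = Σxᵢyᵢ / (Σxᵢ² + σ²/τ²).
Σxᵢyᵢ = 1·2 + 1·0 + 6·17 = 104; Σxᵢ² = 38; σ²/τ² = 4.
β̂_MAP = 104 / (38 + 4) = 104/42 ≈ 2.476.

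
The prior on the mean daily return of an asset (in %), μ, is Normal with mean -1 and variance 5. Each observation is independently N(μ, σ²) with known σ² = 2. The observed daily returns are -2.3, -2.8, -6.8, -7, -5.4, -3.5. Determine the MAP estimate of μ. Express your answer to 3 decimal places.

μ̂_MAP = -4.406

n = 6; x̄ = ((-2.3) + (-2.8) + (-6.8) + (-7) + (-5.4) + (-3.5))/6 = -27.8/6 = -139/30 ≈ -4.6333.
For a Normal prior and Normal likelihood with known variance, the posterior is Normal; its mode equals its mean, the precision-weighted average.
Prior precision 1/σ₀² = 1/5 = 0.2; data precision n/σ² = 6/2 = 3.
μ̂ = (0.2·(-1) + 3·(-139/30)) / (0.2 + 3) = (-14.1)/3.2 = -4.40625 ≈ -4.406.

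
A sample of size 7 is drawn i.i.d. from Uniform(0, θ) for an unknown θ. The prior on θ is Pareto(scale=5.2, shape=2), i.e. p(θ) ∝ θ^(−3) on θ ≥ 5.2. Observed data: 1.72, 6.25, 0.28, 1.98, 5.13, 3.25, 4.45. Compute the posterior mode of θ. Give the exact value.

The Uniform(0, θ) likelihood is θ^(−n) for θ ≥ max(xᵢ), zero otherwise. Here max(xᵢ) = 6.25.
Posterior ∝ θ^(−3) · θ^(−7) = θ^(−10) on θ ≥ max(5.2, 6.25) = 6.25.
This density is strictly decreasing in θ, so the posterior mode lies at the lower boundary of the support.

θ̂_MAP = 6.25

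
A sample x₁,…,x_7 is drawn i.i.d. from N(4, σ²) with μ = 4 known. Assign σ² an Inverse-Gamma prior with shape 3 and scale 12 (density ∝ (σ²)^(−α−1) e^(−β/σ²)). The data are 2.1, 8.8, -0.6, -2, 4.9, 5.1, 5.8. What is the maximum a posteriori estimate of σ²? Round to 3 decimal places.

Sum of squared deviations about the known mean: SS = (2.1−4)² + (8.8−4)² + (-0.6−4)² + (-2−4)² + (4.9−4)² + (5.1−4)² + (5.8−4)² = 89.07.
The Normal likelihood contributes (σ²)^(−n/2) exp(−SS/(2σ²)), so the posterior is Inverse-Gamma(α + n/2, β + SS/2) = Inverse-Gamma(6.5, 56.535).
The mode of Inverse-Gamma(a, b) is b/(a+1) = 56.535/7.5 ≈ 7.538.

σ̂²_MAP = 7.538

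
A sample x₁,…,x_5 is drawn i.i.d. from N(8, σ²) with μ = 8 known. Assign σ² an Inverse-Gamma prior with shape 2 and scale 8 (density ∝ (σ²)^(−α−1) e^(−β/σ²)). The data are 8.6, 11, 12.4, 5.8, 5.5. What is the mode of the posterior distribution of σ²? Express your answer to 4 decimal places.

Sum of squared deviations about the known mean: SS = (8.6−8)² + (11−8)² + (12.4−8)² + (5.8−8)² + (5.5−8)² = 39.81.
The Normal likelihood contributes (σ²)^(−n/2) exp(−SS/(2σ²)), so the posterior is Inverse-Gamma(α + n/2, β + SS/2) = Inverse-Gamma(4.5, 27.905).
The mode of Inverse-Gamma(a, b) is b/(a+1) = 27.905/5.5 ≈ 5.0736.

σ̂²_MAP = 5.0736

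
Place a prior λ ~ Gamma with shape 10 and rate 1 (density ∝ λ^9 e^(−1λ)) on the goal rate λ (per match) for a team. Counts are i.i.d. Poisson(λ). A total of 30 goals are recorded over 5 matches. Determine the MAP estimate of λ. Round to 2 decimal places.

Σxᵢ = 30, n = 5.
Posterior ∝ λ^9e^(−1λ) · λ^30e^(−5λ) = λ^39e^(−6λ), i.e. Gamma(shape=40, rate=6).
The mode of a Gamma(a, b) with a ≥ 1 (shape–rate) is (a−1)/b = 39/6 ≈ 6.50.

λ̂_MAP = 6.50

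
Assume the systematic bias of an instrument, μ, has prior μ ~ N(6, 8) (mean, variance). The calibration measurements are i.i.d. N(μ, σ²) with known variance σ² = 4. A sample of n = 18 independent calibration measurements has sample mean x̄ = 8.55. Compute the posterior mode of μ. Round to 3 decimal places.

n = 18, x̄ = 8.55.
For a Normal prior and Normal likelihood with known variance, the posterior is Normal; its mode equals its mean, the precision-weighted average.
Prior precision 1/σ₀² = 1/8 = 0.125; data precision n/σ² = 18/4 = 4.5.
μ̂ = (0.125·6 + 4.5·8.55) / (0.125 + 4.5) = 39.225/4.625 = 1569/185 ≈ 8.481.

μ̂_MAP = 8.481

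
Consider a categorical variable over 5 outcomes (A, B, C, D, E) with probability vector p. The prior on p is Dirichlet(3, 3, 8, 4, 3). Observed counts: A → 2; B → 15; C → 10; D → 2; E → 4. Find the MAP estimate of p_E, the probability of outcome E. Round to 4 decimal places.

The posterior is Dirichlet(αᵢ + nᵢ) = Dirichlet(5, 18, 18, 6, 7).
For a Dirichlet(a₁,…,a_K) with all aᵢ > 1, the mode has j-th component (aⱼ − 1)/(Σaᵢ − K).
Here Σaᵢ = 54 and K = 5, so p_E = (7 − 1)/(54 − 5) = 6/49 ≈ 0.1224.

MAP estimate of p_E = 0.1224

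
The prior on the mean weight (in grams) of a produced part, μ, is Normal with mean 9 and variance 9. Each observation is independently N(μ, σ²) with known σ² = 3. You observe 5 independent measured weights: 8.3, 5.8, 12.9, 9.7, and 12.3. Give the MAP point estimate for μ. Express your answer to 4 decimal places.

μ̂_MAP = 9.7500

n = 5; x̄ = (8.3 + 5.8 + 12.9 + 9.7 + 12.3)/5 = 49/5 = 9.8.
For a Normal prior and Normal likelihood with known variance, the posterior is Normal; its mode equals its mean, the precision-weighted average.
Prior precision 1/σ₀² = 1/9; data precision n/σ² = 5/3.
μ̂ = ((1/9)·9 + (5/3)·9.8) / (1/9 + 5/3) = (52/3)/(16/9) = 9.7500.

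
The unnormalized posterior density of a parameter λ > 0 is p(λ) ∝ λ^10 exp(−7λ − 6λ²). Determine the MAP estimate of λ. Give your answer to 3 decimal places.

λ̂_MAP = 0.667

ℓ'(λ) = 10/λ − 7 − 12λ. Setting this to zero and multiplying by λ: 12λ² + 7λ − 10 = 0.
λ = (−7 + √(7² + 4·12·10)) / (2·12) = (−7 + √529) / 24 = (−7 + 23)/24 = 2/3.
ℓ''(λ) = −10/λ² − 12 < 0, confirming a maximum.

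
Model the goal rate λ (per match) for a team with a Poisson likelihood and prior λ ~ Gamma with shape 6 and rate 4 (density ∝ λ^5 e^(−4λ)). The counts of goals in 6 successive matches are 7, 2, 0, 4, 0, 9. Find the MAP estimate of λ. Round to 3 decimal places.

Σxᵢ = 7+2+0+4+0+9 = 22, with n = 6.
Posterior ∝ λ^5e^(−4λ) · λ^22e^(−6λ) = λ^27e^(−10λ), i.e. Gamma(shape=28, rate=10).
The mode of a Gamma(a, b) with a ≥ 1 (shape–rate) is (a−1)/b = 27/10 ≈ 2.700.

λ̂_MAP = 2.700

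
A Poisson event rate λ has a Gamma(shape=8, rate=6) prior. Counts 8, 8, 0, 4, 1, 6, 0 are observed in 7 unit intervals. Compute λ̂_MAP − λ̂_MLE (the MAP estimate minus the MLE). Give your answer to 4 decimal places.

MAP − MLE = -1.2418

Σxᵢ = 27. Posterior is Gamma(35, 13); MAP = (35−1)/13 = 34/13 ≈ 2.61538.
MLE = x̄ = 27/7 ≈ 3.85714.
Difference = 34/13 − 27/7 = -113/91 ≈ -1.2418.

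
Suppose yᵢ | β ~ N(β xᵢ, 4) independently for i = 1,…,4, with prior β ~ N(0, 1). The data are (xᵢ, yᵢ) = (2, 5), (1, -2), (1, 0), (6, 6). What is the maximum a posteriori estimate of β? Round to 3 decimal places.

log p(β | y) = −Σ(yᵢ − βxᵢ)²/(2·4) − β²/(2·1) + const.
Setting the derivative to zero: Σxᵢ(yᵢ − βxᵢ)/4 − β/1 = 0, so β = Σxᵢyᵢ / (Σxᵢ² + σ²/τ²).
Σxᵢyᵢ = 2·5 + 1·(-2) + 1·0 + 6·6 = 44; Σxᵢ² = 42; σ²/τ² = 4.
β̂_MAP = 44 / (42 + 4) = 44/46 ≈ 0.957.

β̂_MAP = 0.957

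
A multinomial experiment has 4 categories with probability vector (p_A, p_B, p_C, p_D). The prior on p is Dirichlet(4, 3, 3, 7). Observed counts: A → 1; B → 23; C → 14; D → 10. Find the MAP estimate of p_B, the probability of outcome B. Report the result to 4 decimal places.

MAP estimate of p_B = 0.4098

The posterior is Dirichlet(αᵢ + nᵢ) = Dirichlet(5, 26, 17, 17).
For a Dirichlet(a₁,…,a_K) with all aᵢ > 1, the mode has j-th component (aⱼ − 1)/(Σaᵢ − K).
Here Σaᵢ = 65 and K = 4, so p_B = (26 − 1)/(65 − 4) = 25/61 ≈ 0.4098.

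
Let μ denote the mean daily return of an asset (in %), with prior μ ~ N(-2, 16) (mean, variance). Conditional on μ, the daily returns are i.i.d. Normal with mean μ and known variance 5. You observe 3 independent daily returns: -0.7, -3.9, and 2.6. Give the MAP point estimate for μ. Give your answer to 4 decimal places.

μ̂_MAP = -0.7925

n = 3; x̄ = ((-0.7) + (-3.9) + 2.6)/3 = -2/3 = -2/3 ≈ -0.6667.
For a Normal prior and Normal likelihood with known variance, the posterior is Normal; its mode equals its mean, the precision-weighted average.
Prior precision 1/σ₀² = 1/16 = 0.0625; data precision n/σ² = 3/5 = 0.6.
μ̂ = (0.0625·(-2) + 0.6·(-2/3)) / (0.0625 + 0.6) = (-0.525)/0.6625 = -42/53 ≈ -0.7925.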